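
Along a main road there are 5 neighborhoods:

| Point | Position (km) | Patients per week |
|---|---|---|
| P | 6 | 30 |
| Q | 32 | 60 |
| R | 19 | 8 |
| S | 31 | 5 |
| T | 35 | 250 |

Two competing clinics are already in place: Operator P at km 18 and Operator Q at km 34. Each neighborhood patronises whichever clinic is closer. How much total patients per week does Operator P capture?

38

The indifferent point is the midpoint (18+34)/2 = 26; neighborhoods left of it (closer to Operator P at 18) go to Operator P, those right go to Operator Q.
  P at 6 (w=30) → Operator P
  R at 19 (w=8) → Operator P
  S at 31 (w=5) → Operator Q
  Q at 32 (w=60) → Operator Q
  T at 35 (w=250) → Operator Q
Operator P captures 38; Operator Q captures 315.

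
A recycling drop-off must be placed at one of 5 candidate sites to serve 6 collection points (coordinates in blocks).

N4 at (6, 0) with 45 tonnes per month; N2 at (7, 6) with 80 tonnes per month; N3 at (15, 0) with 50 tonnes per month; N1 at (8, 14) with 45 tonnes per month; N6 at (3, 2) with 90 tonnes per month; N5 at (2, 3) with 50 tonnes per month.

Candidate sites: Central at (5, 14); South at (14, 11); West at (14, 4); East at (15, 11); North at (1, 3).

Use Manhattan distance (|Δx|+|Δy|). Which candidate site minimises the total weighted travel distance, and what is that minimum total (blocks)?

Total weighted distance at each candidate:
  Central (5, 14): total = 4770
  South (14, 11): total = 5620
  West (14, 4): total = 4050
  East (15, 11): total = 5880
  North (1, 3): total = 3060
Minimum is at North with total 3060 blocks.

North, total 3060 blocks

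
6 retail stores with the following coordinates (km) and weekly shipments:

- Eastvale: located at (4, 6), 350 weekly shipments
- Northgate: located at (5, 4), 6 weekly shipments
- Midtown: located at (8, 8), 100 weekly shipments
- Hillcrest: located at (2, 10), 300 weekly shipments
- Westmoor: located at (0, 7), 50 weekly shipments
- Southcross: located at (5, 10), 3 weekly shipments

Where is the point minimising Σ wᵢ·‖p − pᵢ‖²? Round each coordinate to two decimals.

(3.52, 7.79)

The minimiser of Σwᵢ‖p−pᵢ‖² is the weighted centroid p* = (Σwᵢpᵢ)/(Σwᵢ).
Σwᵢ = 809.
Σwᵢxᵢ = 350·4 + 6·5 + 100·8 + 300·2 + 50·0 + 3·5 = 2845.
Σwᵢyᵢ = 350·6 + 6·4 + 100·8 + 300·10 + 50·7 + 3·10 = 6304.
x* = 2845/809 = 3.52, y* = 6304/809 = 7.79.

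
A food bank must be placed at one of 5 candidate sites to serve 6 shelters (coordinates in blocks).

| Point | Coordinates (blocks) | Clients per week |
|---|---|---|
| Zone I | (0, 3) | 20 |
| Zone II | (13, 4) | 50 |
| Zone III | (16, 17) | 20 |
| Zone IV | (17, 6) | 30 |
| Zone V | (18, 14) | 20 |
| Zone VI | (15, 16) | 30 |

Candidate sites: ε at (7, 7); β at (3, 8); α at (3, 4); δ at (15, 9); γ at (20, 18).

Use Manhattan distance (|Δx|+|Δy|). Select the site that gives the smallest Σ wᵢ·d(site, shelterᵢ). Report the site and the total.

δ, total 1470 blocks

Total weighted distance at each candidate:
  ε (7, 7): total = 2250
  β (3, 8): total = 2800
  α (3, 4): total = 2800
  δ (15, 9): total = 1470
  γ (20, 18): total = 2630
Minimum is at δ with total 1470 blocks.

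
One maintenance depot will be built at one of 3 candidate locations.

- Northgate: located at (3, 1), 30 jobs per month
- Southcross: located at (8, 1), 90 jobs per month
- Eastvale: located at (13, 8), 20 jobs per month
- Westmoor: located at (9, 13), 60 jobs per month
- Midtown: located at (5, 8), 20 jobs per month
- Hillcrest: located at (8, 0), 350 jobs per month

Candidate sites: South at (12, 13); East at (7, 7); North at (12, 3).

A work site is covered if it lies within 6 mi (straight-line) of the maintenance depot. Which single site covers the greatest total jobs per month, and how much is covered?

North, covering 460

Coverage radius r = 6 mi; a point is covered iff (Δx)²+(Δy)² ≤ 6² = 36.
  South (12, 13): covers {Eastvale, Westmoor} → 80
  East (7, 7): covers {Midtown} → 20
  North (12, 3): covers {Southcross, Eastvale, Hillcrest} → 460
Maximum coverage at North: 460 jobs per month.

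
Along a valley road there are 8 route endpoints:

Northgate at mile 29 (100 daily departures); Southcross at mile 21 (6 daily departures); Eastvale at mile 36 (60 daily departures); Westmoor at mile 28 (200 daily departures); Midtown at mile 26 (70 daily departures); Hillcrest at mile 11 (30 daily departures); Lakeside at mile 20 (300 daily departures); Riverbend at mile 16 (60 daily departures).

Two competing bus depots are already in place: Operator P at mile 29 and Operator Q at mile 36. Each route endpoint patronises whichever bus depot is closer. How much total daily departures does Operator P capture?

The indifferent point is the midpoint (29+36)/2 = 32.5; route endpoints left of it (closer to Operator P at 29) go to Operator P, those right go to Operator Q.
  Hillcrest at 11 (w=30) → Operator P
  Riverbend at 16 (w=60) → Operator P
  Lakeside at 20 (w=300) → Operator P
  Southcross at 21 (w=6) → Operator P
  Midtown at 26 (w=70) → Operator P
  Westmoor at 28 (w=200) → Operator P
  Northgate at 29 (w=100) → Operator P
  Eastvale at 36 (w=60) → Operator Q
Operator P captures 766; Operator Q captures 60.

766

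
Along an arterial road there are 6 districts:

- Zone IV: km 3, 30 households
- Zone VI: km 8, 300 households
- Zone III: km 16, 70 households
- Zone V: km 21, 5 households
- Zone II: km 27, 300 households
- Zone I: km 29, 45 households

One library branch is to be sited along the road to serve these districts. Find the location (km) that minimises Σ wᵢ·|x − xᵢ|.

For a sum of weighted absolute distances on a line, the optimum is the weighted median (not the mean). Total weight W = 750; half-weight = 375.
Sort by position and accumulate weight:
  km 3 (Zone IV, w=30) → cum 30
  km 8 (Zone VI, w=300) → cum 330
  km 16 (Zone III, w=70) → cum 400  ≥ 375 → median here
  km 21 (Zone V, w=5) → cum 405
  km 27 (Zone II, w=300) → cum 705
  km 29 (Zone I, w=45) → cum 750
Optimal location: km 16.

x = 16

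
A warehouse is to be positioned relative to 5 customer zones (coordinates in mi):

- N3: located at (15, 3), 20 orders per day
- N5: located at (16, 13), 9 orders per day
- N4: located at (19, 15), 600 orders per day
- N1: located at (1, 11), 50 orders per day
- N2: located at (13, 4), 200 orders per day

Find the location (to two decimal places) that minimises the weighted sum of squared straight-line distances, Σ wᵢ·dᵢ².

(16.49, 11.98)

The minimiser of Σwᵢ‖p−pᵢ‖² is the weighted centroid p* = (Σwᵢpᵢ)/(Σwᵢ).
Σwᵢ = 879.
Σwᵢxᵢ = 20·15 + 9·16 + 600·19 + 50·1 + 200·13 = 14494.
Σwᵢyᵢ = 20·3 + 9·13 + 600·15 + 50·11 + 200·4 = 10527.
x* = 14494/879 = 16.49, y* = 10527/879 = 11.98.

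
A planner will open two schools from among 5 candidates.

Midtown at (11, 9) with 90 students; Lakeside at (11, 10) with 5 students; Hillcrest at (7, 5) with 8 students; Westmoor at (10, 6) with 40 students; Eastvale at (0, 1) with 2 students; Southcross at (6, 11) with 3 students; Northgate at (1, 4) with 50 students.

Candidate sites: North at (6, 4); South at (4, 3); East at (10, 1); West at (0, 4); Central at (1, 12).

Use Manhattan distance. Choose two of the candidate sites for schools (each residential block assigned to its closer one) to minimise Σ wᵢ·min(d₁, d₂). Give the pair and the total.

{East, West}, total 1211

Evaluate every pair (each demand assigned to the nearer of the two):
  {East, West}: total = 1211
  {North, West}: total = 1288
  {South, East}: total = 1342
  {North, East}: total = 1365
  {North, South}: total = 1444
  {North, Central}: total = 1497
  {East, Central}: total = 1554
  {South, West}: total = 1726
  {West, Central}: total = 1848
  {South, Central}: total = 1860
Best pair: {East, West} with total 1211.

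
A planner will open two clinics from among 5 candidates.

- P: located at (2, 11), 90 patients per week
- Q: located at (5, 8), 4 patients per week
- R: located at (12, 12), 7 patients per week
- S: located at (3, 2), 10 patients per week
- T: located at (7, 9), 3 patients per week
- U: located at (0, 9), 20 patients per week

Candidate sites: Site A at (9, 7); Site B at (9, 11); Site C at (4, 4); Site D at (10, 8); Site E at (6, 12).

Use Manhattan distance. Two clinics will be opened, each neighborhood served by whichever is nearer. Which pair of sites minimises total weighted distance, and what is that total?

Evaluate every pair (each demand assigned to the nearer of the two):
  {Site C, Site E}: total = 734
  {Site A, Site E}: total = 814
  {Site B, Site E}: total = 820
  {Site D, Site E}: total = 834
  {Site B, Site C}: total = 900
  {Site A, Site B}: total = 1020
  {Site B, Site D}: total = 1040
  {Site C, Site D}: total = 1094
  {Site A, Site C}: total = 1108
  {Site A, Site D}: total = 1394
Best pair: {Site C, Site E} with total 734.

{Site C, Site E}, total 734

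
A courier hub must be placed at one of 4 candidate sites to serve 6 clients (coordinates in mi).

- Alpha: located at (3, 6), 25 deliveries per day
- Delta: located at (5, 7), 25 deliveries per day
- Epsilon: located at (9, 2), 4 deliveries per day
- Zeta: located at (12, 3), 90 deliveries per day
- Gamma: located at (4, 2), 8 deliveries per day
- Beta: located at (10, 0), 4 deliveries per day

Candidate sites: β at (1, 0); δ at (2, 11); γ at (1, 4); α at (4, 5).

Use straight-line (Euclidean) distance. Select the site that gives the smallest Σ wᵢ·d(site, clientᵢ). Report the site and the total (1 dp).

α, total 912.0 mi

Total weighted distance at each candidate:
  β (1, 0): total = 1483.7
  δ (2, 11): total = 1578.8
  γ (1, 4): total = 1291.0
  α (4, 5): total = 912.0
Minimum is at α with total 912.0 mi.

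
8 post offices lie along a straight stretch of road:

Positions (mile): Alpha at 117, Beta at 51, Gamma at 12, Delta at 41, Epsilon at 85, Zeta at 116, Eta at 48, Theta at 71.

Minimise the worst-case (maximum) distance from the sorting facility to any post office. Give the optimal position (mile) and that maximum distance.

location 64.5, max distance 52.5

The 1-center on a line is the midpoint of the two extreme points: leftmost at 12, rightmost at 117.
Optimal location = (12 + 117)/2 = 64.5; maximum distance = (117 − 12)/2 = 52.5.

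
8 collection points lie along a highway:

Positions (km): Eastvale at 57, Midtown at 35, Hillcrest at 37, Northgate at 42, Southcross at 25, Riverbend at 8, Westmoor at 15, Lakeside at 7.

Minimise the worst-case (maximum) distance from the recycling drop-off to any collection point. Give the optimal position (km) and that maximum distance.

The 1-center on a line is the midpoint of the two extreme points: leftmost at 7, rightmost at 57.
Optimal location = (7 + 57)/2 = 32; maximum distance = (57 − 7)/2 = 25.

location 32, max distance 25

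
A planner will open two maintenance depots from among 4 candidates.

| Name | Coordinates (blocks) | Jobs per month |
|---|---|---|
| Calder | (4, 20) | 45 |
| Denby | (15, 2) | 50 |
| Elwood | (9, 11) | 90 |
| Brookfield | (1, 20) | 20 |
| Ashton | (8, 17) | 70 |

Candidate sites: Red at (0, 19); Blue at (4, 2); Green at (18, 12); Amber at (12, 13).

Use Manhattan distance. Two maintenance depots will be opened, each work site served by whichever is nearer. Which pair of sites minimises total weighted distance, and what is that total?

{Red, Amber}, total 1975

Evaluate every pair (each demand assigned to the nearer of the two):
  {Red, Amber}: total = 1975
  {Red, Green}: total = 2515
  {Blue, Amber}: total = 2595
  {Green, Amber}: total = 2695
  {Red, Blue}: total = 2775
  {Blue, Green}: total = 3730
Best pair: {Red, Amber} with total 1975.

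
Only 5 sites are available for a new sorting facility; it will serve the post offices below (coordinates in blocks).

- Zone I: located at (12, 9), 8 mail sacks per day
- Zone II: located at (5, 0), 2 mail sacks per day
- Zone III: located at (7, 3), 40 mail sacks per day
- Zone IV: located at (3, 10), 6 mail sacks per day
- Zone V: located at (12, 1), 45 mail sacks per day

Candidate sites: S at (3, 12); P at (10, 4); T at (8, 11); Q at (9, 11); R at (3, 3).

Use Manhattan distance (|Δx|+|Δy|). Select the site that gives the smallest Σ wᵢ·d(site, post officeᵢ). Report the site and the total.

Total weighted distance at each candidate:
  S (3, 12): total = 1556
  P (10, 4): total = 537
  T (8, 11): total = 1102
  Q (9, 11): total = 1097
  R (3, 3): total = 827
Minimum is at P with total 537 blocks.

P, total 537 blocks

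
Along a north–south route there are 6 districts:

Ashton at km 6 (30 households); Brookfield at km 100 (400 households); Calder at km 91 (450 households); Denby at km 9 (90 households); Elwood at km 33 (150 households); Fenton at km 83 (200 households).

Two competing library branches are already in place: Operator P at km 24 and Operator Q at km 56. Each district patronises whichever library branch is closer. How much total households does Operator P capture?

270

The indifferent point is the midpoint (24+56)/2 = 40; districts left of it (closer to Operator P at 24) go to Operator P, those right go to Operator Q.
  Ashton at 6 (w=30) → Operator P
  Denby at 9 (w=90) → Operator P
  Elwood at 33 (w=150) → Operator P
  Fenton at 83 (w=200) → Operator Q
  Calder at 91 (w=450) → Operator Q
  Brookfield at 100 (w=400) → Operator Q
Operator P captures 270; Operator Q captures 1050.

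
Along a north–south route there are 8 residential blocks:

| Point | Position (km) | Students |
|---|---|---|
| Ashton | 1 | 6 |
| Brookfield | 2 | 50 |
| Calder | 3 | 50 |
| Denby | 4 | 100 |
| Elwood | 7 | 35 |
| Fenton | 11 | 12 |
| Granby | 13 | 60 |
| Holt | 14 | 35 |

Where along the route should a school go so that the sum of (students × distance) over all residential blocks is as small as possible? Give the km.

For a sum of weighted absolute distances on a line, the optimum is the weighted median (not the mean). Total weight W = 348; half-weight = 174.
Sort by position and accumulate weight:
  km 1 (Ashton, w=6) → cum 6
  km 2 (Brookfield, w=50) → cum 56
  km 3 (Calder, w=50) → cum 106
  km 4 (Denby, w=100) → cum 206  ≥ 174 → median here
  km 7 (Elwood, w=35) → cum 241
  km 11 (Fenton, w=12) → cum 253
  km 13 (Granby, w=60) → cum 313
  km 14 (Holt, w=35) → cum 348
Optimal location: km 4.

x = 4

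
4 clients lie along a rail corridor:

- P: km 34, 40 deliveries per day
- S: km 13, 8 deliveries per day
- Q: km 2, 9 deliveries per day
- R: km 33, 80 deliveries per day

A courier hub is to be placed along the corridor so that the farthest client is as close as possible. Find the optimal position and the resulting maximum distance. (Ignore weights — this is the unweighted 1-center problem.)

location 18, max distance 16

The 1-center on a line is the midpoint of the two extreme points: leftmost at 2, rightmost at 34.
Optimal location = (2 + 34)/2 = 18; maximum distance = (34 − 2)/2 = 16.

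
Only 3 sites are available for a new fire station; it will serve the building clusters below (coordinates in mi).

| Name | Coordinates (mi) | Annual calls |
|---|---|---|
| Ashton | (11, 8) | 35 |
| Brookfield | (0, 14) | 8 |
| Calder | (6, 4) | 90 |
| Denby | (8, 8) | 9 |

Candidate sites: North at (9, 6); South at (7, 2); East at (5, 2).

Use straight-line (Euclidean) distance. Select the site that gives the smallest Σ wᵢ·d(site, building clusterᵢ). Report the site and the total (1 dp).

Total weighted distance at each candidate:
  North (9, 6): total = 540.0
  South (7, 2): total = 619.5
  East (5, 2): total = 662.6
Minimum is at North with total 540.0 mi.

North, total 540.0 mi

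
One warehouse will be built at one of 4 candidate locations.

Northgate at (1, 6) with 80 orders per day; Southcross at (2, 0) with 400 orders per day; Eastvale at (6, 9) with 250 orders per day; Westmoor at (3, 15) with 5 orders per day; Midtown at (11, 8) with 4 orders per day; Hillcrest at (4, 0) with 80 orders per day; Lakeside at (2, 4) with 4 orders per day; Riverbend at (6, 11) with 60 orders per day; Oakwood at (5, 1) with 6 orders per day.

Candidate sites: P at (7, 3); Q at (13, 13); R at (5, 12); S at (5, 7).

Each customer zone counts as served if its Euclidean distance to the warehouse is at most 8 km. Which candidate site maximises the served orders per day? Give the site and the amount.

Coverage radius r = 8 km; a point is covered iff (Δx)²+(Δy)² ≤ 8² = 64.
  P (7, 3): covers {Northgate, Southcross, Eastvale, Midtown, Hillcrest, Lakeside, Oakwood} → 824
  Q (13, 13): covers {Midtown, Riverbend} → 64
  R (5, 12): covers {Northgate, Eastvale, Westmoor, Midtown, Riverbend} → 399
  S (5, 7): covers {Northgate, Southcross, Eastvale, Midtown, Hillcrest, Lakeside, Riverbend, Oakwood} → 884
Maximum coverage at S: 884 orders per day.

S, covering 884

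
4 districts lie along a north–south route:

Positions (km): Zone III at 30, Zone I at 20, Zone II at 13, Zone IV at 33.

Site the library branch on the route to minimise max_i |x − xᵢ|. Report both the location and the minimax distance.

The 1-center on a line is the midpoint of the two extreme points: leftmost at 13, rightmost at 33.
Optimal location = (13 + 33)/2 = 23; maximum distance = (33 − 13)/2 = 10.

location 23, max distance 10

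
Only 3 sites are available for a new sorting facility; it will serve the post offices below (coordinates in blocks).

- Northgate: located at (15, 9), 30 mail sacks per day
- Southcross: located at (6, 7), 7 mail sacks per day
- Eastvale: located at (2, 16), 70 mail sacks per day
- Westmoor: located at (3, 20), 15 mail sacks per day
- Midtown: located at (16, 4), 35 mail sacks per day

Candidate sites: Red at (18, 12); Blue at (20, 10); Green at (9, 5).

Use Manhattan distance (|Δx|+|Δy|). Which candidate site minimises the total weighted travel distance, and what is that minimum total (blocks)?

Green, total 2190 blocks

Total weighted distance at each candidate:
  Red (18, 12): total = 2394
  Blue (20, 10): total = 2734
  Green (9, 5): total = 2190
Minimum is at Green with total 2190 blocks.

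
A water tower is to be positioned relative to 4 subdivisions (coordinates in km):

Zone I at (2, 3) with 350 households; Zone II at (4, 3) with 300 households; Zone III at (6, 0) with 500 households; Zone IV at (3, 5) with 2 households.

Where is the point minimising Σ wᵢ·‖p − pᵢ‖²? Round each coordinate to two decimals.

The minimiser of Σwᵢ‖p−pᵢ‖² is the weighted centroid p* = (Σwᵢpᵢ)/(Σwᵢ).
Σwᵢ = 1152.
Σwᵢxᵢ = 350·2 + 300·4 + 500·6 + 2·3 = 4906.
Σwᵢyᵢ = 350·3 + 300·3 + 500·0 + 2·5 = 1960.
x* = 4906/1152 = 4.26, y* = 1960/1152 = 1.70.

(4.26, 1.70)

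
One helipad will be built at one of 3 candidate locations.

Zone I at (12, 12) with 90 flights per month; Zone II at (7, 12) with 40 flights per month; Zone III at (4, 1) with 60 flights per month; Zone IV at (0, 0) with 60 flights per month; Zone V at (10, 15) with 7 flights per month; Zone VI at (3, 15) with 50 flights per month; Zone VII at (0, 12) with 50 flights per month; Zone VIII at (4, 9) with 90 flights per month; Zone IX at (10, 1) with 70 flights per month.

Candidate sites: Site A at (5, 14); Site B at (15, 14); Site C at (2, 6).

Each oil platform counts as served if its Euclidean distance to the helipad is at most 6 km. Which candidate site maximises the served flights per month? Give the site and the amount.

Site A, covering 237

Coverage radius r = 6 km; a point is covered iff (Δx)²+(Δy)² ≤ 6² = 36.
  Site A (5, 14): covers {Zone II, Zone V, Zone VI, Zone VII, Zone VIII} → 237
  Site B (15, 14): covers {Zone I, Zone V} → 97
  Site C (2, 6): covers {Zone III, Zone VIII} → 150
Maximum coverage at Site A: 237 flights per month.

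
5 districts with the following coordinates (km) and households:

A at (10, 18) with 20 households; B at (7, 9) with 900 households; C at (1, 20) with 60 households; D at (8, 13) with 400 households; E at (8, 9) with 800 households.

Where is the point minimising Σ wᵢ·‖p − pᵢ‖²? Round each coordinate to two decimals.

(7.41, 10.12)

The minimiser of Σwᵢ‖p−pᵢ‖² is the weighted centroid p* = (Σwᵢpᵢ)/(Σwᵢ).
Σwᵢ = 2180.
Σwᵢxᵢ = 20·10 + 900·7 + 60·1 + 400·8 + 800·8 = 16160.
Σwᵢyᵢ = 20·18 + 900·9 + 60·20 + 400·13 + 800·9 = 22060.
x* = 16160/2180 = 7.41, y* = 22060/2180 = 10.12.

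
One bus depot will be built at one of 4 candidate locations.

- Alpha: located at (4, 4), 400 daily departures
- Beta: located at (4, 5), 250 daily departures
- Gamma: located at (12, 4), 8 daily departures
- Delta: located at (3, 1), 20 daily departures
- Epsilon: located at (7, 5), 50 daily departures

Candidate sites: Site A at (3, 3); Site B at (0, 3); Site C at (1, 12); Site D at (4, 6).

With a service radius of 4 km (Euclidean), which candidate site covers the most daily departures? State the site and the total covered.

Coverage radius r = 4 km; a point is covered iff (Δx)²+(Δy)² ≤ 4² = 16.
  Site A (3, 3): covers {Alpha, Beta, Delta} → 670
  Site B (0, 3): covers {Delta} → 20
  Site C (1, 12): covers {none} → 0
  Site D (4, 6): covers {Alpha, Beta, Epsilon} → 700
Maximum coverage at Site D: 700 daily departures.

Site D, covering 700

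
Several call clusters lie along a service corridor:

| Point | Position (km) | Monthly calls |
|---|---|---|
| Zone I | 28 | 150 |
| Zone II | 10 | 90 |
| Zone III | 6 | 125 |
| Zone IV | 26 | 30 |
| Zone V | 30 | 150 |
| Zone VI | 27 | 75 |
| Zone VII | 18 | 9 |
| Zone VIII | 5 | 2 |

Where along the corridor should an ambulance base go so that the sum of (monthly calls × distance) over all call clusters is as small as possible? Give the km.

x = 27

For a sum of weighted absolute distances on a line, the optimum is the weighted median (not the mean). Total weight W = 631; half-weight = 315.5.
Sort by position and accumulate weight:
  km 5 (Zone VIII, w=2) → cum 2
  km 6 (Zone III, w=125) → cum 127
  km 10 (Zone II, w=90) → cum 217
  km 18 (Zone VII, w=9) → cum 226
  km 26 (Zone IV, w=30) → cum 256
  km 27 (Zone VI, w=75) → cum 331  ≥ 315.5 → median here
  km 28 (Zone I, w=150) → cum 481
  km 30 (Zone V, w=150) → cum 631
Optimal location: km 27.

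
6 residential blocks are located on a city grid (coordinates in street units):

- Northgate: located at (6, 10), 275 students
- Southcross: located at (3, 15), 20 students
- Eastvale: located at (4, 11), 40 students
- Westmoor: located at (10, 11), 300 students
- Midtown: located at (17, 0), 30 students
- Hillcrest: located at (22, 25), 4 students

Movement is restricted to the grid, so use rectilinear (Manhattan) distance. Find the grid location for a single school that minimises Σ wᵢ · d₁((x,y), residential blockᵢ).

(6, 11)

Manhattan distance separates: Σwᵢ(|x−xᵢ|+|y−yᵢ|) = Σwᵢ|x−xᵢ| + Σwᵢ|y−yᵢ|, so x and y are optimised independently as 1-D weighted medians.
Total weight W = 669; half = 334.5.
x-coordinate, sorted with cumulative weight:
  x=3 (Southcross, w=20) cum 20
  x=4 (Eastvale, w=40) cum 60
  x=6 (Northgate, w=275) cum 335  ← median
  x=10 (Westmoor, w=300) cum 635
  x=17 (Midtown, w=30) cum 665
  x=22 (Hillcrest, w=4) cum 669
⇒ x* = 6
y-coordinate, sorted with cumulative weight:
  y=0 (Midtown, w=30) cum 30
  y=10 (Northgate, w=275) cum 305
  y=11 (Eastvale, w=40) cum 345  ← median
  y=11 (Westmoor, w=300) cum 645
  y=15 (Southcross, w=20) cum 665
  y=25 (Hillcrest, w=4) cum 669
⇒ y* = 11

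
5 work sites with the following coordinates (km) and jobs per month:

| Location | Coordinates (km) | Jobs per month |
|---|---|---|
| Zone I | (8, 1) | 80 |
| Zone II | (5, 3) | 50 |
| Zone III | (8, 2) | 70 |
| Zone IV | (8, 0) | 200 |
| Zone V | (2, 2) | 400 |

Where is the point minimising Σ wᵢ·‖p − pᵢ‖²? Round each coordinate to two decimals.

The minimiser of Σwᵢ‖p−pᵢ‖² is the weighted centroid p* = (Σwᵢpᵢ)/(Σwᵢ).
Σwᵢ = 800.
Σwᵢxᵢ = 80·8 + 50·5 + 70·8 + 200·8 + 400·2 = 3850.
Σwᵢyᵢ = 80·1 + 50·3 + 70·2 + 200·0 + 400·2 = 1170.
x* = 3850/800 = 4.81, y* = 1170/800 = 1.46.

(4.81, 1.46)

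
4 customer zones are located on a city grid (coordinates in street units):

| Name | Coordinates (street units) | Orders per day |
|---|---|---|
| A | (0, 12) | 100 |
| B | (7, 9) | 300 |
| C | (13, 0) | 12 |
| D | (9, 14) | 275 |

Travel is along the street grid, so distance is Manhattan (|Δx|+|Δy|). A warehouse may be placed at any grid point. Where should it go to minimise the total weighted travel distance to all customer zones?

(7, 12)

Manhattan distance separates: Σwᵢ(|x−xᵢ|+|y−yᵢ|) = Σwᵢ|x−xᵢ| + Σwᵢ|y−yᵢ|, so x and y are optimised independently as 1-D weighted medians.
Total weight W = 687; half = 343.5.
x-coordinate, sorted with cumulative weight:
  x=0 (A, w=100) cum 100
  x=7 (B, w=300) cum 400  ← median
  x=9 (D, w=275) cum 675
  x=13 (C, w=12) cum 687
⇒ x* = 7
y-coordinate, sorted with cumulative weight:
  y=0 (C, w=12) cum 12
  y=9 (B, w=300) cum 312
  y=12 (A, w=100) cum 412  ← median
  y=14 (D, w=275) cum 687
⇒ y* = 12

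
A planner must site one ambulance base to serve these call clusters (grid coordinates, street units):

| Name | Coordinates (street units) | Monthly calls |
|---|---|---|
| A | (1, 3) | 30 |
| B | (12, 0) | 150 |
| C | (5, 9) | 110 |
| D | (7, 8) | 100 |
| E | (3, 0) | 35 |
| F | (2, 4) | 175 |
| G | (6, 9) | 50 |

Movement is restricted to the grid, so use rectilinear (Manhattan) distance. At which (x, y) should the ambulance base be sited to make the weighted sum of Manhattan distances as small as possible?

(5, 4)

Manhattan distance separates: Σwᵢ(|x−xᵢ|+|y−yᵢ|) = Σwᵢ|x−xᵢ| + Σwᵢ|y−yᵢ|, so x and y are optimised independently as 1-D weighted medians.
Total weight W = 650; half = 325.
x-coordinate, sorted with cumulative weight:
  x=1 (A, w=30) cum 30
  x=2 (F, w=175) cum 205
  x=3 (E, w=35) cum 240
  x=5 (C, w=110) cum 350  ← median
  x=6 (G, w=50) cum 400
  x=7 (D, w=100) cum 500
  x=12 (B, w=150) cum 650
⇒ x* = 5
y-coordinate, sorted with cumulative weight:
  y=0 (B, w=150) cum 150
  y=0 (E, w=35) cum 185
  y=3 (A, w=30) cum 215
  y=4 (F, w=175) cum 390  ← median
  y=8 (D, w=100) cum 490
  y=9 (C, w=110) cum 600
  y=9 (G, w=50) cum 650
⇒ y* = 4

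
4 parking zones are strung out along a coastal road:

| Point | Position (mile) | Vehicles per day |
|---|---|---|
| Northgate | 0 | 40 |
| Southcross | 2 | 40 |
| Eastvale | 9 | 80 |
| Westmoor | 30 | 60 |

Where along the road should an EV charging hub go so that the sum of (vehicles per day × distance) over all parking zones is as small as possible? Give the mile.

For a sum of weighted absolute distances on a line, the optimum is the weighted median (not the mean). Total weight W = 220; half-weight = 110.
Sort by position and accumulate weight:
  mile 0 (Northgate, w=40) → cum 40
  mile 2 (Southcross, w=40) → cum 80
  mile 9 (Eastvale, w=80) → cum 160  ≥ 110 → median here
  mile 30 (Westmoor, w=60) → cum 220
Optimal location: mile 9.

x = 9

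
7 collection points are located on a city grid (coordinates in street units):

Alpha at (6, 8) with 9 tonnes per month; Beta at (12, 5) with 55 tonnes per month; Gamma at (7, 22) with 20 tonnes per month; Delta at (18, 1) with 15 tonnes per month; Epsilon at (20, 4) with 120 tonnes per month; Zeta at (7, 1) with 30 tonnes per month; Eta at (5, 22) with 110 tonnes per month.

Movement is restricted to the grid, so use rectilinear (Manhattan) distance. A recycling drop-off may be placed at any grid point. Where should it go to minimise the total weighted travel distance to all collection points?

Manhattan distance separates: Σwᵢ(|x−xᵢ|+|y−yᵢ|) = Σwᵢ|x−xᵢ| + Σwᵢ|y−yᵢ|, so x and y are optimised independently as 1-D weighted medians.
Total weight W = 359; half = 179.5.
x-coordinate, sorted with cumulative weight:
  x=5 (Eta, w=110) cum 110
  x=6 (Alpha, w=9) cum 119
  x=7 (Gamma, w=20) cum 139
  x=7 (Zeta, w=30) cum 169
  x=12 (Beta, w=55) cum 224  ← median
  x=18 (Delta, w=15) cum 239
  x=20 (Epsilon, w=120) cum 359
⇒ x* = 12
y-coordinate, sorted with cumulative weight:
  y=1 (Delta, w=15) cum 15
  y=1 (Zeta, w=30) cum 45
  y=4 (Epsilon, w=120) cum 165
  y=5 (Beta, w=55) cum 220  ← median
  y=8 (Alpha, w=9) cum 229
  y=22 (Gamma, w=20) cum 249
  y=22 (Eta, w=110) cum 359
⇒ y* = 5

(12, 5)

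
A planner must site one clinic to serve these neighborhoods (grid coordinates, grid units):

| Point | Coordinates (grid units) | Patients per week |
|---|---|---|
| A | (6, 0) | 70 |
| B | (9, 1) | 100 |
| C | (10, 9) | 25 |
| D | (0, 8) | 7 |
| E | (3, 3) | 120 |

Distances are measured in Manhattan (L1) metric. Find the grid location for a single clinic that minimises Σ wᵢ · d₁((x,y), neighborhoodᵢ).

Manhattan distance separates: Σwᵢ(|x−xᵢ|+|y−yᵢ|) = Σwᵢ|x−xᵢ| + Σwᵢ|y−yᵢ|, so x and y are optimised independently as 1-D weighted medians.
Total weight W = 322; half = 161.
x-coordinate, sorted with cumulative weight:
  x=0 (D, w=7) cum 7
  x=3 (E, w=120) cum 127
  x=6 (A, w=70) cum 197  ← median
  x=9 (B, w=100) cum 297
  x=10 (C, w=25) cum 322
⇒ x* = 6
y-coordinate, sorted with cumulative weight:
  y=0 (A, w=70) cum 70
  y=1 (B, w=100) cum 170  ← median
  y=3 (E, w=120) cum 290
  y=8 (D, w=7) cum 297
  y=9 (C, w=25) cum 322
⇒ y* = 1

(6, 1)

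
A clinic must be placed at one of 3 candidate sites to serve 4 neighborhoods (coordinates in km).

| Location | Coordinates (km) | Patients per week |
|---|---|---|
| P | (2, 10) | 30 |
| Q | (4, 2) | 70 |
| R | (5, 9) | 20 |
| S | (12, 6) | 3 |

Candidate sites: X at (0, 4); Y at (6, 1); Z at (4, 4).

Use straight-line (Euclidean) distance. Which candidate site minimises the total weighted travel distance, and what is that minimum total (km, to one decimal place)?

Z, total 456.5 km

Total weighted distance at each candidate:
  X (0, 4): total = 680.7
  Y (6, 1): total = 636.7
  Z (4, 4): total = 456.5
Minimum is at Z with total 456.5 km.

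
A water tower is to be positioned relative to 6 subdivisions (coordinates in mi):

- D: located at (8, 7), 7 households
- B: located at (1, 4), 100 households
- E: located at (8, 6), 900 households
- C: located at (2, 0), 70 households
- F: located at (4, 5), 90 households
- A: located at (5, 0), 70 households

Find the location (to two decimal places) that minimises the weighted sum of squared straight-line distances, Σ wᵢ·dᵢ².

The minimiser of Σwᵢ‖p−pᵢ‖² is the weighted centroid p* = (Σwᵢpᵢ)/(Σwᵢ).
Σwᵢ = 1237.
Σwᵢxᵢ = 7·8 + 100·1 + 900·8 + 70·2 + 90·4 + 70·5 = 8206.
Σwᵢyᵢ = 7·7 + 100·4 + 900·6 + 70·0 + 90·5 + 70·0 = 6299.
x* = 8206/1237 = 6.63, y* = 6299/1237 = 5.09.

(6.63, 5.09)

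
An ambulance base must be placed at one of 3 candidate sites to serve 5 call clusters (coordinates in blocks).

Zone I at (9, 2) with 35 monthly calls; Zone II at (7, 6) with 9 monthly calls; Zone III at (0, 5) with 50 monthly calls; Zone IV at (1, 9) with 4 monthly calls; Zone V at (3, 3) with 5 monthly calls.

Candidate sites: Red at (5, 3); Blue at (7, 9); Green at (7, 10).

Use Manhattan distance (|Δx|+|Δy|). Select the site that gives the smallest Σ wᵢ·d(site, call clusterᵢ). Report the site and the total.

Red, total 620 blocks

Total weighted distance at each candidate:
  Red (5, 3): total = 620
  Blue (7, 9): total = 966
  Green (7, 10): total = 1069
Minimum is at Red with total 620 blocks.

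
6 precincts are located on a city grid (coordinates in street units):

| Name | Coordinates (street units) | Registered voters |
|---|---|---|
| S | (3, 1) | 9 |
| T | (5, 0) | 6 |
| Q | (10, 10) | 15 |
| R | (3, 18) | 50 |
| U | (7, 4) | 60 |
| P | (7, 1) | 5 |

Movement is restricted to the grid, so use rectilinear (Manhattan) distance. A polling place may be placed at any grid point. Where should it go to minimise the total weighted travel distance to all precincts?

(7, 4)

Manhattan distance separates: Σwᵢ(|x−xᵢ|+|y−yᵢ|) = Σwᵢ|x−xᵢ| + Σwᵢ|y−yᵢ|, so x and y are optimised independently as 1-D weighted medians.
Total weight W = 145; half = 72.5.
x-coordinate, sorted with cumulative weight:
  x=3 (S, w=9) cum 9
  x=3 (R, w=50) cum 59
  x=5 (T, w=6) cum 65
  x=7 (U, w=60) cum 125  ← median
  x=7 (P, w=5) cum 130
  x=10 (Q, w=15) cum 145
⇒ x* = 7
y-coordinate, sorted with cumulative weight:
  y=0 (T, w=6) cum 6
  y=1 (S, w=9) cum 15
  y=1 (P, w=5) cum 20
  y=4 (U, w=60) cum 80  ← median
  y=10 (Q, w=15) cum 95
  y=18 (R, w=50) cum 145
⇒ y* = 4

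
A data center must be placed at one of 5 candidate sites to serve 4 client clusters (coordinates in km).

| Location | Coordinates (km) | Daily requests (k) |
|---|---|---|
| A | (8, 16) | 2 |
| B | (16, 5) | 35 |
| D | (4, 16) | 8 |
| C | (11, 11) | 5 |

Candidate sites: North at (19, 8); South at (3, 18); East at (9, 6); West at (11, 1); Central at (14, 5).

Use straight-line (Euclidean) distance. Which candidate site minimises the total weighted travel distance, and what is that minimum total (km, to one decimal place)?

Central, total 247.5 km

Total weighted distance at each candidate:
  North (19, 8): total = 354.4
  South (3, 18): total = 725.3
  East (9, 6): total = 384.0
  West (11, 1): total = 437.1
  Central (14, 5): total = 247.5
Minimum is at Central with total 247.5 km.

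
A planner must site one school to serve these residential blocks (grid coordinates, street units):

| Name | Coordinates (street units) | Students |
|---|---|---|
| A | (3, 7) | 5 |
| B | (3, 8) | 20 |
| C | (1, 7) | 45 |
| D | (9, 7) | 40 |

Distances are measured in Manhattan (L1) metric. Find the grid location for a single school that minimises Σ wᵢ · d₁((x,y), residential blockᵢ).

(3, 7)

Manhattan distance separates: Σwᵢ(|x−xᵢ|+|y−yᵢ|) = Σwᵢ|x−xᵢ| + Σwᵢ|y−yᵢ|, so x and y are optimised independently as 1-D weighted medians.
Total weight W = 110; half = 55.
x-coordinate, sorted with cumulative weight:
  x=1 (C, w=45) cum 45
  x=3 (A, w=5) cum 50
  x=3 (B, w=20) cum 70  ← median
  x=9 (D, w=40) cum 110
⇒ x* = 3
y-coordinate, sorted with cumulative weight:
  y=7 (A, w=5) cum 5
  y=7 (C, w=45) cum 50
  y=7 (D, w=40) cum 90  ← median
  y=8 (B, w=20) cum 110
⇒ y* = 7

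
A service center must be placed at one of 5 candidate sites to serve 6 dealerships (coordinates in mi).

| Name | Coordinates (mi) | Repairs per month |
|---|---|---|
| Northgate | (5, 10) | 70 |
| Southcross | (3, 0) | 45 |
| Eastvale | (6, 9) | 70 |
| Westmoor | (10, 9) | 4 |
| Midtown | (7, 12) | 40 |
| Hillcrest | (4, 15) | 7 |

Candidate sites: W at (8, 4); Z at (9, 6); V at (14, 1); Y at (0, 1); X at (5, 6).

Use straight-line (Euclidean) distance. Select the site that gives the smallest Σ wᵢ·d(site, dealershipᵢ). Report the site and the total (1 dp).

X, total 1125.7 mi

Total weighted distance at each candidate:
  W (8, 4): total = 1560.6
  Z (9, 6): total = 1412.5
  V (14, 1): total = 2857.7
  Y (0, 1): total = 2237.7
  X (5, 6): total = 1125.7
Minimum is at X with total 1125.7 mi.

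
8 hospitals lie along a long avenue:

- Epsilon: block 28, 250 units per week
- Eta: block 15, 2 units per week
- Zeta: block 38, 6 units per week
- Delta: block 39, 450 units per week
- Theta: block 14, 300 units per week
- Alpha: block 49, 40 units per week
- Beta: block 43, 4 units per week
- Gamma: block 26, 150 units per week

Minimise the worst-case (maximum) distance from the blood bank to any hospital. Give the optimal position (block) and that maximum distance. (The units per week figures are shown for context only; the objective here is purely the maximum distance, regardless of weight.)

The 1-center on a line is the midpoint of the two extreme points: leftmost at 14, rightmost at 49.
Optimal location = (14 + 49)/2 = 31.5; maximum distance = (49 − 14)/2 = 17.5.

location 31.5, max distance 17.5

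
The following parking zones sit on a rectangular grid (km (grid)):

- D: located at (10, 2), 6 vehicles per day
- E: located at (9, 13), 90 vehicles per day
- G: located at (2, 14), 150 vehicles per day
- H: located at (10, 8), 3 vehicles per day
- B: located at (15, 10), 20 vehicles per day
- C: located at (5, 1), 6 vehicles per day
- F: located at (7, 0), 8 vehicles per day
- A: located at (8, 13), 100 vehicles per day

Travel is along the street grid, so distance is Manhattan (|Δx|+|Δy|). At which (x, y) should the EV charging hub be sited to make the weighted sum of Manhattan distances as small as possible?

Manhattan distance separates: Σwᵢ(|x−xᵢ|+|y−yᵢ|) = Σwᵢ|x−xᵢ| + Σwᵢ|y−yᵢ|, so x and y are optimised independently as 1-D weighted medians.
Total weight W = 383; half = 191.5.
x-coordinate, sorted with cumulative weight:
  x=2 (G, w=150) cum 150
  x=5 (C, w=6) cum 156
  x=7 (F, w=8) cum 164
  x=8 (A, w=100) cum 264  ← median
  x=9 (E, w=90) cum 354
  x=10 (D, w=6) cum 360
  x=10 (H, w=3) cum 363
  x=15 (B, w=20) cum 383
⇒ x* = 8
y-coordinate, sorted with cumulative weight:
  y=0 (F, w=8) cum 8
  y=1 (C, w=6) cum 14
  y=2 (D, w=6) cum 20
  y=8 (H, w=3) cum 23
  y=10 (B, w=20) cum 43
  y=13 (E, w=90) cum 133
  y=13 (A, w=100) cum 233  ← median
  y=14 (G, w=150) cum 383
⇒ y* = 13

(8, 13)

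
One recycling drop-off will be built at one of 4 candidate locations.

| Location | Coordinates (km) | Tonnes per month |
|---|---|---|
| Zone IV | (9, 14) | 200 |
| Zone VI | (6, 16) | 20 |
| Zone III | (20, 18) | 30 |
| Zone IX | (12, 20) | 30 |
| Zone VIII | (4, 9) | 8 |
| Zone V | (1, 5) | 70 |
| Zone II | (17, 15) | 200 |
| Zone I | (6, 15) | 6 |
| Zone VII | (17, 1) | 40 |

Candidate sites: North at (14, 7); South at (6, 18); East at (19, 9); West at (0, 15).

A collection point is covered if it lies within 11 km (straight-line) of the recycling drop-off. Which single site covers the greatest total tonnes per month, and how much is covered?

Coverage radius r = 11 km; a point is covered iff (Δx)²+(Δy)² ≤ 11² = 121.
  North (14, 7): covers {Zone IV, Zone VIII, Zone II, Zone VII} → 448
  South (6, 18): covers {Zone IV, Zone VI, Zone IX, Zone VIII, Zone I} → 264
  East (19, 9): covers {Zone III, Zone II, Zone VII} → 270
  West (0, 15): covers {Zone IV, Zone VI, Zone VIII, Zone V, Zone I} → 304
Maximum coverage at North: 448 tonnes per month.

North, covering 448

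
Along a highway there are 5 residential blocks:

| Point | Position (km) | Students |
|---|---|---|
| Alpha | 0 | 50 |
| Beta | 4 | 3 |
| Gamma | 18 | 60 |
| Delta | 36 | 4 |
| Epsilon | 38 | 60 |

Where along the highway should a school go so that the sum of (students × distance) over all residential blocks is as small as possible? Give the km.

For a sum of weighted absolute distances on a line, the optimum is the weighted median (not the mean). Total weight W = 177; half-weight = 88.5.
Sort by position and accumulate weight:
  km 0 (Alpha, w=50) → cum 50
  km 4 (Beta, w=3) → cum 53
  km 18 (Gamma, w=60) → cum 113  ≥ 88.5 → median here
  km 36 (Delta, w=4) → cum 117
  km 38 (Epsilon, w=60) → cum 177
Optimal location: km 18.

x = 18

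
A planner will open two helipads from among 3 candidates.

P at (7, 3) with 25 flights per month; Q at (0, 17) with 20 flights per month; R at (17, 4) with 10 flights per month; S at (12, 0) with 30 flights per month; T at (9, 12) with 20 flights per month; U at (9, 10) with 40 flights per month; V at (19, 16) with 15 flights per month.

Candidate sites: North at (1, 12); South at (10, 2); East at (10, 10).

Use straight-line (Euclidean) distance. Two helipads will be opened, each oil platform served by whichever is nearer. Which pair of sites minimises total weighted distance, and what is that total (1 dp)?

{South, East}, total 727.8

Evaluate every pair (each demand assigned to the nearer of the two):
  {South, East}: total = 727.8
  {North, East}: total = 937.5
  {North, South}: total = 1070.8
Best pair: {South, East} with total 727.8.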